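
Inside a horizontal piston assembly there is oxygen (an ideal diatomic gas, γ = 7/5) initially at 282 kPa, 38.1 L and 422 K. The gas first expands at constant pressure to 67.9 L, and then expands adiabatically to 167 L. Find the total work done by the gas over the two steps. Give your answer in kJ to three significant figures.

W_total ≈ 22.9 kJ

Step 1 (isobaric): W = PΔV = (282 kPa)(67.9 − 38.1 L) = 8404 J.
After step 1: P = 282 kPa, V = 67.9 L, T = 752.1 K.
Step 2 (adiabatic): W = (P₁V₁ − P₂V₂)/(γ−1) = (19148 − 13359)/0.4 = 14472 J.
W_total = 8404 + 14472 = 22875 J.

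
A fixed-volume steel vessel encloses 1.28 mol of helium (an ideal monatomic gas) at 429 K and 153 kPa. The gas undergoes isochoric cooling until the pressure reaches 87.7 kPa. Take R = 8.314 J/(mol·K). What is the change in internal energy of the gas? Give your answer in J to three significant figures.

Constant volume ⇒ W = 0, so Q = ΔU = nCᵥΔT with Cᵥ = 3R/2 = 12.47 J/(mol·K).
At constant V, T₂/T₁ = P₂/P₁ ⇒ ΔT = T₁(P₂/P₁ − 1) = 429·(87.7/153 − 1) = -183.1 K.
ΔU = (1.28)(12.47)(-183.1) = -2923 J.

ΔU ≈ -2920 J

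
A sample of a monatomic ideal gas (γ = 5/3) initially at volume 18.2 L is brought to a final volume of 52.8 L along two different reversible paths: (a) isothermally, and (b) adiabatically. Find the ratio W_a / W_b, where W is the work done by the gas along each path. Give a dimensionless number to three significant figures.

W_a / W_b ≈ 1.40

Path (a) isothermal: W = P₁V₁ ln(V₂/V₁) → W_a/(P₁V₁) = 1.065.
Path (b) adiabatic: W = P₁V₁(1 − (V₁/V₂)^(γ−1))/(γ−1) → W_b/(P₁V₁) = 0.7626.
W_a / W_b = 1.065 / 0.7626 = 1.397.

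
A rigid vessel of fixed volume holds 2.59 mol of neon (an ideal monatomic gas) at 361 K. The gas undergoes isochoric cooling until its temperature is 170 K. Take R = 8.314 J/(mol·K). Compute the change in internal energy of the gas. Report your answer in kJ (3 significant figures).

ΔU ≈ -6.17 kJ

Constant volume ⇒ W = 0, so Q = ΔU = nCᵥΔT with Cᵥ = 3R/2 = 12.47 J/(mol·K).
ΔU = (2.59)(12.47)(170 − 361) = -6169 J.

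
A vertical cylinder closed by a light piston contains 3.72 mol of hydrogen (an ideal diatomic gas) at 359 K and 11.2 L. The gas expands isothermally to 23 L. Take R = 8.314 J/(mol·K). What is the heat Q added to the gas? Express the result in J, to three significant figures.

Q ≈ 7990 J

Isothermal ⇒ ΔU = 0, so Q = W = nRT ln(V₂/V₁).
Q = (3.72)(8.314)(359) ln(23/11.2) = 11103 × 0.7196 = 7990 J.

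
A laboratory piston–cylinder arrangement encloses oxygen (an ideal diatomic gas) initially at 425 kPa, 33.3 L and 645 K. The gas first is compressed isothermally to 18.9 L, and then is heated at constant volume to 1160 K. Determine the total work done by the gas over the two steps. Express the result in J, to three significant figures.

Step 1 (isothermal): W = P₁V₁ ln(V₂/V₁) = (14152) ln(18.9/33.3) = -8016 J.
Step 2 (isochoric): W = 0 (constant volume).
W_total = -8016 + 0 = -8016 J.

W_total ≈ -8020 J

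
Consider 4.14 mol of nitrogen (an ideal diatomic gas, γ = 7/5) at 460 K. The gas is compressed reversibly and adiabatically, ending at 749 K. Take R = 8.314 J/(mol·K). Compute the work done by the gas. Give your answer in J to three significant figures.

Adiabatic ⇒ Q = 0, so W_by = −ΔU = nCᵥ(T₁ − T₂).
Cᵥ = 5R/2 = 20.79 J/(mol·K).
W = (4.14)(20.79)(460 − 749) = -24868 J.

W ≈ -24900 J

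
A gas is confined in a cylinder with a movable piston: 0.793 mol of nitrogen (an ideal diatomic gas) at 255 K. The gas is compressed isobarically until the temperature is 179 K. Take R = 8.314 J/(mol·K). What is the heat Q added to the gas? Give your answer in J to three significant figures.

Q ≈ -1750 J

Isobaric: W = nRΔT = (0.793)(8.314)(-76) = -501.1 J.
ΔU = nCᵥΔT with Cᵥ = 5R/2: ΔU = (0.793)(20.79)(-76) = -1253 J.
Q = ΔU + W = -1253 − 501.1 = -1754 J.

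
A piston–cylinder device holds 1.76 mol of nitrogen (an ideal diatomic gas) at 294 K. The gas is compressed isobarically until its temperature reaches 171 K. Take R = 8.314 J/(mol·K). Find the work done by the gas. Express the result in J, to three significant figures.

Isobaric: W = P ΔV = nR ΔT.
W = (1.76)(8.314)(171 − 294) = -1800 J.

W ≈ -1800 J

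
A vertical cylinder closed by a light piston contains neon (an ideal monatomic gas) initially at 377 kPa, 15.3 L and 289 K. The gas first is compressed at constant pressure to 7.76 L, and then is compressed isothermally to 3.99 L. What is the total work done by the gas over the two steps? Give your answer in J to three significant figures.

W_total ≈ -4790 J

Step 1 (isobaric): W = PΔV = (377 kPa)(7.76 − 15.3 L) = -2843 J.
After step 1: P = 377 kPa, V = 7.76 L, T = 146.6 K.
Step 2 (isothermal): W = P₁V₁ ln(V₂/V₁) = (2926) ln(3.99/7.76) = -1946 J.
W_total = -2843 − 1946 = -4789 J.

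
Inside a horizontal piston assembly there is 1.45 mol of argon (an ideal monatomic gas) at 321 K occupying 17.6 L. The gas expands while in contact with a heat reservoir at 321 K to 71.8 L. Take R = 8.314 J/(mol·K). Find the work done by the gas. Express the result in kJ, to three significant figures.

Isothermal: W = nRT ln(V₂/V₁).
W = (1.45)(8.314)(321) × ln(71.8/17.6)
  = 3870 × 1.406
W_by_gas = 5441 J.

W ≈ 5.44 kJ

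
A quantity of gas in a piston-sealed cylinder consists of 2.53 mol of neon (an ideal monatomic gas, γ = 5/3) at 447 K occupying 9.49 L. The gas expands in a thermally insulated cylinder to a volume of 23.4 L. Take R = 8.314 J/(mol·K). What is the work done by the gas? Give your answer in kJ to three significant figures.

Adiabatic: TV^(γ−1) = const with γ = 5/3.
T₂ = T₁ (V₁/V₂)^(γ−1) = 447 × (9.49/23.4)^0.667 = 447 × 0.5479 = 244.9 K.
W_by = nCᵥ(T₁ − T₂) = (2.53)(12.47)(447 − 244.9) = 6376 J.

W ≈ 6.38 kJ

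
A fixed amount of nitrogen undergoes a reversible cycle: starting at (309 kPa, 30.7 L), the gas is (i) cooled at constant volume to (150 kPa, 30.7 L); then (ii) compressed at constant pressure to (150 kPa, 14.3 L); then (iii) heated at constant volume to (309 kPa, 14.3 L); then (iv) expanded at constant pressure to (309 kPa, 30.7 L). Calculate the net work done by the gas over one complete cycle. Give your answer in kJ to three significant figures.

Constant-volume legs do no work.
W(ii) = (150)(14.3 − 30.7) = -2460 J; W(iv) = (309)(30.7 − 14.3) = 5068 J.
W_net = -2460 + 5068 = 2608 J (the clockwise enclosed area).

W_net ≈ 2.61 kJ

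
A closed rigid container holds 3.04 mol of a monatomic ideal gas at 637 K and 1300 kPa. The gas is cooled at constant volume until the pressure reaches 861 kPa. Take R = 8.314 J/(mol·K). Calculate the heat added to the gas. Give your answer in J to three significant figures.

Constant volume ⇒ W = 0, so Q = ΔU = nCᵥΔT with Cᵥ = 3R/2 = 12.47 J/(mol·K).
At constant V, T₂/T₁ = P₂/P₁ ⇒ ΔT = T₁(P₂/P₁ − 1) = 637·(861/1300 − 1) = -215.1 K.
ΔU = (3.04)(12.47)(-215.1) = -8155 J.

Q ≈ -8160 J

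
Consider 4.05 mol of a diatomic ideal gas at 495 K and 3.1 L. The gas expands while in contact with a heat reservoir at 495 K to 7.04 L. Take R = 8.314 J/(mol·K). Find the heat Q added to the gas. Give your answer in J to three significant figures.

Isothermal ⇒ ΔU = 0, so Q = W = nRT ln(V₂/V₁).
Q = (4.05)(8.314)(495) ln(7.04/3.1) = 16667 × 0.8202 = 13671 J.

Q ≈ 13700 J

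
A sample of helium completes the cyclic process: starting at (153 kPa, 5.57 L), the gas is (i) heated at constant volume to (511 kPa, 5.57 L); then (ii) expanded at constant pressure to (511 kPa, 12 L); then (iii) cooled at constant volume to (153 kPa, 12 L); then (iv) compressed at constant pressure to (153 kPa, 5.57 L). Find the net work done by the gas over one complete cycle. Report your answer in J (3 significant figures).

W_net ≈ 2300 J

Constant-volume legs do no work.
W(ii) = (511)(12 − 5.57) = 3286 J; W(iv) = (153)(5.57 − 12) = -983.8 J.
W_net = 3286 − 983.8 = 2302 J (the clockwise enclosed area).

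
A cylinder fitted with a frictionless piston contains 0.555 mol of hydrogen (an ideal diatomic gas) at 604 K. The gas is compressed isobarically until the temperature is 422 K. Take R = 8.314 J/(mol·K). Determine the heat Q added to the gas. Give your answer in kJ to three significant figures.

Q ≈ -2.94 kJ

Isobaric: W = nRΔT = (0.555)(8.314)(-182) = -839.8 J.
ΔU = nCᵥΔT with Cᵥ = 5R/2: ΔU = (0.555)(20.79)(-182) = -2099 J.
Q = ΔU + W = -2099 − 839.8 = -2939 J.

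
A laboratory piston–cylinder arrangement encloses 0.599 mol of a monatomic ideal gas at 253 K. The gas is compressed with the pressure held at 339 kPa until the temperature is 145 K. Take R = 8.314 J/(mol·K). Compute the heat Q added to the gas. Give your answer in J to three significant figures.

Q ≈ -1340 J

Isobaric: W = nRΔT = (0.599)(8.314)(-108) = -537.8 J.
ΔU = nCᵥΔT with Cᵥ = 3R/2: ΔU = (0.599)(12.47)(-108) = -806.8 J.
Q = ΔU + W = -806.8 − 537.8 = -1345 J.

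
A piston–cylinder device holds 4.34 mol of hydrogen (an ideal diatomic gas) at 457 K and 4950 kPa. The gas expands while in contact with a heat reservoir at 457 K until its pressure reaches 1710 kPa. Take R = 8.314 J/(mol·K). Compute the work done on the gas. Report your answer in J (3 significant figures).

W ≈ -17500 J

Isothermal process: W = nRT ln(V₂/V₁) = nRT ln(P₁/P₂).
W = (4.34)(8.314)(457) × ln(4950/1710)
  = 16490 × ln(2.895) = 16490 × 1.063
W_by_gas = 17527 J; work on gas = −W_by = -17527 J.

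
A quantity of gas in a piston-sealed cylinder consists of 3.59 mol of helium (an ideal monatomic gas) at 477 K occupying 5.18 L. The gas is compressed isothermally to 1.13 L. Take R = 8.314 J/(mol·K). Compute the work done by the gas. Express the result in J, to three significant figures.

Isothermal: W = nRT ln(V₂/V₁).
W = (3.59)(8.314)(477) × ln(1.13/5.18)
  = 14237 × -1.523
W_by_gas = -21677 J.

W ≈ -21700 J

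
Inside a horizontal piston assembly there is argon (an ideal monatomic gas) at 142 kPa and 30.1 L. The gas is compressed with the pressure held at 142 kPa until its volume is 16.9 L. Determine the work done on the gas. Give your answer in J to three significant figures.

W ≈ 1870 J

Isobaric: W = P ΔV.
W = (142 kPa)(16.9 − 30.1 L) = (142)(-13.2) = -1874 J.
Work on gas = −W_by = 1874 J.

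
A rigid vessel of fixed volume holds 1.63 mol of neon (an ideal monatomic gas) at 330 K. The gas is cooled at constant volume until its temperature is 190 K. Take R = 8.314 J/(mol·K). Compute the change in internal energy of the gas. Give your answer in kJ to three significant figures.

ΔU ≈ -2.85 kJ

Constant volume ⇒ W = 0, so Q = ΔU = nCᵥΔT with Cᵥ = 3R/2 = 12.47 J/(mol·K).
ΔU = (1.63)(12.47)(190 − 330) = -2846 J.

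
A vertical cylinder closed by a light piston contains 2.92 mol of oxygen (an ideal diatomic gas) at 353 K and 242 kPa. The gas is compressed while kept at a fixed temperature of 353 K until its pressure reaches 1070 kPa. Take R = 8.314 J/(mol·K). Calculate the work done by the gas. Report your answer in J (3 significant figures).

Isothermal process: W = nRT ln(V₂/V₁) = nRT ln(P₁/P₂).
W = (2.92)(8.314)(353) × ln(242/1070)
  = 8570 × ln(0.2262) = 8570 × -1.486
W_by_gas = -12739 J.

W ≈ -12700 J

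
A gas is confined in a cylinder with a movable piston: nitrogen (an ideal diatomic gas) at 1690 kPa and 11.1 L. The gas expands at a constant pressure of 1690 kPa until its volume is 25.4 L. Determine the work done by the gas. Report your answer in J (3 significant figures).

W ≈ 24200 J

Isobaric: W = P ΔV.
W = (1690 kPa)(25.4 − 11.1 L) = (1690)(14.3) = 24167 J.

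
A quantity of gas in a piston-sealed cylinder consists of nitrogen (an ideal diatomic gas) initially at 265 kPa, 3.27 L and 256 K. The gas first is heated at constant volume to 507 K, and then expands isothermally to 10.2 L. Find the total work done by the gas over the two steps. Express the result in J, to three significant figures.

W_total ≈ 1950 J

Step 1 (isochoric): W = 0 (constant volume).
After step 1: P = 524.8 kPa (V unchanged).
Step 2 (isothermal): W = P₁V₁ ln(V₂/V₁) = (1716) ln(10.2/3.27) = 1952 J.
W_total = 0 + 1952 = 1952 J.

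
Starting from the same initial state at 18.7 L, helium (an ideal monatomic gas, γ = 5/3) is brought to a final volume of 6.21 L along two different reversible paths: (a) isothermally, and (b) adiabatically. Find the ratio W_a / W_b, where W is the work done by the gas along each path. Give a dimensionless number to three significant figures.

W_a / W_b ≈ 0.677

Path (a) isothermal: W = P₁V₁ ln(V₂/V₁) → W_a/(P₁V₁) = -1.102.
Path (b) adiabatic: W = P₁V₁(1 − (V₁/V₂)^(γ−1))/(γ−1) → W_b/(P₁V₁) = -1.628.
W_a / W_b = -1.102 / -1.628 = 0.6772.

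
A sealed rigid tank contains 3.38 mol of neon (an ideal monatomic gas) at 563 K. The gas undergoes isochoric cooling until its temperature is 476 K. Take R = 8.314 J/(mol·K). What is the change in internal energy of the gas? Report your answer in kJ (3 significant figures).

ΔU ≈ -3.67 kJ

Constant volume ⇒ W = 0, so Q = ΔU = nCᵥΔT with Cᵥ = 3R/2 = 12.47 J/(mol·K).
ΔU = (3.38)(12.47)(476 − 563) = -3667 J.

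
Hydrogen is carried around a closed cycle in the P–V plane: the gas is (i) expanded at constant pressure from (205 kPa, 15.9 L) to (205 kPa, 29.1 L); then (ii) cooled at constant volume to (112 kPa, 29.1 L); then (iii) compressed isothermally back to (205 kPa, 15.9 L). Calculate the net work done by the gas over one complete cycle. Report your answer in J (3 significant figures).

W_net ≈ 736 J

Leg (i): W = PΔV = (205)(29.1 − 15.9) = 2706 J.
Leg (ii): W = 0.
Leg (iii): W = PᵢVᵢ ln(V_f/Vᵢ) = (3259) ln(15.9/29.1) = -1970 J.
W_net = 2706 − 1970 = 736.1 J.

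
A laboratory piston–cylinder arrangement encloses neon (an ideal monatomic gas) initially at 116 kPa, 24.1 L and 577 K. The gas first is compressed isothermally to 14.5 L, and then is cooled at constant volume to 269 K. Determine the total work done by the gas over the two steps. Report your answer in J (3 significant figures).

W_total ≈ -1420 J

Step 1 (isothermal): W = P₁V₁ ln(V₂/V₁) = (2796) ln(14.5/24.1) = -1420 J.
Step 2 (isochoric): W = 0 (constant volume).
W_total = -1420 + 0 = -1420 J.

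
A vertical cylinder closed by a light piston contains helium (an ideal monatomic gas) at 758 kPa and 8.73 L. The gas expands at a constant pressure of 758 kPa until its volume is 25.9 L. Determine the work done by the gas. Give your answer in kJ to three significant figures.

W ≈ 13.0 kJ

Isobaric: W = P ΔV.
W = (758 kPa)(25.9 − 8.73 L) = (758)(17.17) = 13015 J.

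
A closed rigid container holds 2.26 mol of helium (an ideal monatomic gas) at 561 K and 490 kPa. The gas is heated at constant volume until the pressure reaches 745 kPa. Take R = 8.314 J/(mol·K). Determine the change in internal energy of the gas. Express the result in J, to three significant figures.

Constant volume ⇒ W = 0, so Q = ΔU = nCᵥΔT with Cᵥ = 3R/2 = 12.47 J/(mol·K).
At constant V, T₂/T₁ = P₂/P₁ ⇒ ΔT = T₁(P₂/P₁ − 1) = 561·(745/490 − 1) = 291.9 K.
ΔU = (2.26)(12.47)(291.9) = 8228 J.

ΔU ≈ 8230 J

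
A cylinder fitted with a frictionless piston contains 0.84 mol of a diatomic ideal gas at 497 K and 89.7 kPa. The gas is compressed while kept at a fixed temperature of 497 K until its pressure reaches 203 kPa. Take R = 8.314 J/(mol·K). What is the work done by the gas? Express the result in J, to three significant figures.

Isothermal process: W = nRT ln(V₂/V₁) = nRT ln(P₁/P₂).
W = (0.84)(8.314)(497) × ln(89.7/203)
  = 3471 × ln(0.4419) = 3471 × -0.8167
W_by_gas = -2835 J.

W ≈ -2830 J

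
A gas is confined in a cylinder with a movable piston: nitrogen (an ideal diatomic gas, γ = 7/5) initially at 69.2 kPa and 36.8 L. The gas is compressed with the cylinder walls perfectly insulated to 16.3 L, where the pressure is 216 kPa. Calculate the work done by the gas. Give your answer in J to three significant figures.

Adiabatic: W = (P₁V₁ − P₂V₂)/(γ − 1) with γ = 7/5.
P₁V₁ = 2547 J, P₂V₂ = 3521 J.
W = (2547 − 3521) / 0.4 = -2436 J.

W ≈ -2440 J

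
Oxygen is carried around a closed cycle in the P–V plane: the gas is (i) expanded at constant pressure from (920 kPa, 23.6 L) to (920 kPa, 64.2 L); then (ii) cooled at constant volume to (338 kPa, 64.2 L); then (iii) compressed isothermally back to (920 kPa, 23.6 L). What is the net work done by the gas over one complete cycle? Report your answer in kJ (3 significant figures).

W_net ≈ 15.6 kJ

Leg (i): W = PΔV = (920)(64.2 − 23.6) = 37352 J.
Leg (ii): W = 0.
Leg (iii): W = PᵢVᵢ ln(V_f/Vᵢ) = (21700) ln(23.6/64.2) = -21716 J.
W_net = 37352 − 21716 = 15636 J.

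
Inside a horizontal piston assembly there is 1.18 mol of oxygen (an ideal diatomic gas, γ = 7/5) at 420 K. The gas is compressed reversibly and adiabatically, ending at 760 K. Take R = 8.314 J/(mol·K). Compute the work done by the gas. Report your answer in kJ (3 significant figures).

W ≈ -8.34 kJ

Adiabatic ⇒ Q = 0, so W_by = −ΔU = nCᵥ(T₁ − T₂).
Cᵥ = 5R/2 = 20.79 J/(mol·K).
W = (1.18)(20.79)(420 − 760) = -8339 J.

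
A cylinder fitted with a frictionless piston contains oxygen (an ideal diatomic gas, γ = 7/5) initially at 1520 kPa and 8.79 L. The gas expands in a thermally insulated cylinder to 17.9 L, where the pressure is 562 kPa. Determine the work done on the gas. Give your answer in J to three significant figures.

Adiabatic: W = (P₁V₁ − P₂V₂)/(γ − 1) with γ = 7/5.
P₁V₁ = 13361 J, P₂V₂ = 10060 J.
W = (13361 − 10060) / 0.4 = 8253 J.
Work on gas = −W_by = -8253 J.

W ≈ -8250 J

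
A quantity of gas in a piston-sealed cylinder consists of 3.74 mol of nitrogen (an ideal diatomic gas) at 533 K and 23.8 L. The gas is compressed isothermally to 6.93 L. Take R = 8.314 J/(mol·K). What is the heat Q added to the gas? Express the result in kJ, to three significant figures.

Isothermal ⇒ ΔU = 0, so Q = W = nRT ln(V₂/V₁).
Q = (3.74)(8.314)(533) ln(6.93/23.8) = 16573 × -1.234 = -20449 J.

Q ≈ -20.4 kJ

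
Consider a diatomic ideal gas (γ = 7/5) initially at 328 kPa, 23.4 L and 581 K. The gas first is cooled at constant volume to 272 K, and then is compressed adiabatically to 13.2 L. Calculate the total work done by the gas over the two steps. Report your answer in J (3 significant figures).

W_total ≈ -2310 J

Step 1 (isochoric): W = 0 (constant volume).
After step 1: P = 153.6 kPa (V unchanged).
Step 2 (adiabatic): W = (P₁V₁ − P₂V₂)/(γ−1) = (3593 − 4518)/0.4 = -2312 J.
W_total = 0 − 2312 = -2312 J.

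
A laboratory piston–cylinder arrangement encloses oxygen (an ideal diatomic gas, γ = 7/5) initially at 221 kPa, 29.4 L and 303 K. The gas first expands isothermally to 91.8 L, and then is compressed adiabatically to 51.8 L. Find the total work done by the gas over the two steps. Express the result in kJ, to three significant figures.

W_total ≈ 3.22 kJ

Step 1 (isothermal): W = P₁V₁ ln(V₂/V₁) = (6497) ln(91.8/29.4) = 7398 J.
After step 1: P = 70.78 kPa, V = 91.8 L, T = 303 K.
Step 2 (adiabatic): W = (P₁V₁ − P₂V₂)/(γ−1) = (6497 − 8169)/0.4 = -4178 J.
W_total = 7398 − 4178 = 3220 J.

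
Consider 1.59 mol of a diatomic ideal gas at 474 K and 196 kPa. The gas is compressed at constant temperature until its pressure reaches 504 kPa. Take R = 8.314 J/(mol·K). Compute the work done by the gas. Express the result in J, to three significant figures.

Isothermal process: W = nRT ln(V₂/V₁) = nRT ln(P₁/P₂).
W = (1.59)(8.314)(474) × ln(196/504)
  = 6266 × ln(0.3889) = 6266 × -0.9445
W_by_gas = -5918 J.

W ≈ -5920 J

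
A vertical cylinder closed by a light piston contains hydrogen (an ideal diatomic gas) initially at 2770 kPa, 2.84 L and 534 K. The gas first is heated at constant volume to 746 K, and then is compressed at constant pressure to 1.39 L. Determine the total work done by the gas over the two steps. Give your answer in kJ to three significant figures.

W_total ≈ -5.61 kJ

Step 1 (isochoric): W = 0 (constant volume).
After step 1: P = 3870 kPa (V unchanged).
Step 2 (isobaric): W = PΔV = (3870 kPa)(1.39 − 2.84 L) = -5611 J.
W_total = 0 − 5611 = -5611 J.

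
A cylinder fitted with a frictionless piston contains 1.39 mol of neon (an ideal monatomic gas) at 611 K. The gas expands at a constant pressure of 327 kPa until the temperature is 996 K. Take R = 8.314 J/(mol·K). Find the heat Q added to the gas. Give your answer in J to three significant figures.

Q ≈ 11100 J

Isobaric: W = nRΔT = (1.39)(8.314)(385) = 4449 J.
ΔU = nCᵥΔT with Cᵥ = 3R/2: ΔU = (1.39)(12.47)(385) = 6674 J.
Q = ΔU + W = 6674 + 4449 = 11123 J.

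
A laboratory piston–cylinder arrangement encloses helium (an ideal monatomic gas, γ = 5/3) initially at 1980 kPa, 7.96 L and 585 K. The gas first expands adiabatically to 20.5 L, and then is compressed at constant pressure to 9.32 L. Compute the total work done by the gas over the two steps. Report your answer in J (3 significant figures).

W_total ≈ 6480 J

Step 1 (adiabatic): W = (P₁V₁ − P₂V₂)/(γ−1) = (15761 − 8389)/0.667 = 11058 J.
After step 1: P = 409.2 kPa, V = 20.5 L, T = 311.4 K.
Step 2 (isobaric): W = PΔV = (409.2 kPa)(9.32 − 20.5 L) = -4575 J.
W_total = 11058 − 4575 = 6484 J.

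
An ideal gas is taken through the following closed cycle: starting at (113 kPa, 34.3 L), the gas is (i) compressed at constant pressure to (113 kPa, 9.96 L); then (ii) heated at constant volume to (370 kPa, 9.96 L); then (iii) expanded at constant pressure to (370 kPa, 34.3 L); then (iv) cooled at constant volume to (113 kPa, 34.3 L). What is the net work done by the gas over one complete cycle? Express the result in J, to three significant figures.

Constant-volume legs do no work.
W(i) = (113)(9.96 − 34.3) = -2750 J; W(iii) = (370)(34.3 − 9.96) = 9006 J.
W_net = -2750 + 9006 = 6255 J (the clockwise enclosed area).

W_net ≈ 6260 J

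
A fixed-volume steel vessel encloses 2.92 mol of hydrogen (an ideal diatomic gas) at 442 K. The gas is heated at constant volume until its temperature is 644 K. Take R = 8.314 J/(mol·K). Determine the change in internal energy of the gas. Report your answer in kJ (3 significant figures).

ΔU ≈ 12.3 kJ

Constant volume ⇒ W = 0, so Q = ΔU = nCᵥΔT with Cᵥ = 5R/2 = 20.79 J/(mol·K).
ΔU = (2.92)(20.79)(644 − 442) = 12260 J.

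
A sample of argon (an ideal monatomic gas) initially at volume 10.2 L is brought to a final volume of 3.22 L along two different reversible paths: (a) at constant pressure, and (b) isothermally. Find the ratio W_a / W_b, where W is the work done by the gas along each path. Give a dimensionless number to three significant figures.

Path (a) isobaric: W = P₁(V₂ − V₁) → W_a/(P₁V₁) = -0.6843.
Path (b) isothermal: W = P₁V₁ ln(V₂/V₁) → W_b/(P₁V₁) = -1.153.
W_a / W_b = -0.6843 / -1.153 = 0.5935.

W_a / W_b ≈ 0.594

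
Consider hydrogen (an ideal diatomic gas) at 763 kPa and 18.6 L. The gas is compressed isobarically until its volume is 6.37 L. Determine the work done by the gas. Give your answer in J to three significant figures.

Isobaric: W = P ΔV.
W = (763 kPa)(6.37 − 18.6 L) = (763)(-12.23) = -9331 J.

W ≈ -9330 J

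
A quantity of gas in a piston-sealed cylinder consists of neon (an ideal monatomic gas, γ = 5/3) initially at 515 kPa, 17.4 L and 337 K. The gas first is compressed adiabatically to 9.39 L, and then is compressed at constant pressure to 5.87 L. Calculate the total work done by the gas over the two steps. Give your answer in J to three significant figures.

W_total ≈ -11900 J

Step 1 (adiabatic): W = (P₁V₁ − P₂V₂)/(γ−1) = (8961 − 13519)/0.667 = -6837 J.
After step 1: P = 1440 kPa, V = 9.39 L, T = 508.4 K.
Step 2 (isobaric): W = PΔV = (1440 kPa)(5.87 − 9.39 L) = -5068 J.
W_total = -6837 − 5068 = -11905 J.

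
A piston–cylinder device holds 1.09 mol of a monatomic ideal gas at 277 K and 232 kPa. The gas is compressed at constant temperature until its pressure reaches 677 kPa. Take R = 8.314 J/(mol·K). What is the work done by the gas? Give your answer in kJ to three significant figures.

W ≈ -2.69 kJ

Isothermal process: W = nRT ln(V₂/V₁) = nRT ln(P₁/P₂).
W = (1.09)(8.314)(277) × ln(232/677)
  = 2510 × ln(0.3427) = 2510 × -1.071
W_by_gas = -2688 J.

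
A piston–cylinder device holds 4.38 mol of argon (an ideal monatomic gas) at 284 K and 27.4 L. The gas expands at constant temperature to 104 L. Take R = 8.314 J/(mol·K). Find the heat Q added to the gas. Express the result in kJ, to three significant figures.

Q ≈ 13.8 kJ

Isothermal ⇒ ΔU = 0, so Q = W = nRT ln(V₂/V₁).
Q = (4.38)(8.314)(284) ln(104/27.4) = 10342 × 1.334 = 13795 J.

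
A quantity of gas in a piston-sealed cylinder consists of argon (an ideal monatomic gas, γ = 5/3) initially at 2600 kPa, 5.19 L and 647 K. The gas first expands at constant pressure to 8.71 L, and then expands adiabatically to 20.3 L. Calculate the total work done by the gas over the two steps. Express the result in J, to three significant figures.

Step 1 (isobaric): W = PΔV = (2600 kPa)(8.71 − 5.19 L) = 9152 J.
After step 1: P = 2600 kPa, V = 8.71 L, T = 1086 K.
Step 2 (adiabatic): W = (P₁V₁ − P₂V₂)/(γ−1) = (22646 − 12883)/0.667 = 14645 J.
W_total = 9152 + 14645 = 23797 J.

W_total ≈ 23800 J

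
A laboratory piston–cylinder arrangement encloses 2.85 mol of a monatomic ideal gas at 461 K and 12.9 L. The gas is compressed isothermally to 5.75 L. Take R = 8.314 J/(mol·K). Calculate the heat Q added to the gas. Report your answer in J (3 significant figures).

Q ≈ -8830 J

Isothermal ⇒ ΔU = 0, so Q = W = nRT ln(V₂/V₁).
Q = (2.85)(8.314)(461) ln(5.75/12.9) = 10923 × -0.808 = -8826 J.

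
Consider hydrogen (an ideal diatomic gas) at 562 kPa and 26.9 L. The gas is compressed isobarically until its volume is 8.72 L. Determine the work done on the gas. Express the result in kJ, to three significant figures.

W ≈ 10.2 kJ

Isobaric: W = P ΔV.
W = (562 kPa)(8.72 − 26.9 L) = (562)(-18.18) = -10217 J.
Work on gas = −W_by = 10217 J.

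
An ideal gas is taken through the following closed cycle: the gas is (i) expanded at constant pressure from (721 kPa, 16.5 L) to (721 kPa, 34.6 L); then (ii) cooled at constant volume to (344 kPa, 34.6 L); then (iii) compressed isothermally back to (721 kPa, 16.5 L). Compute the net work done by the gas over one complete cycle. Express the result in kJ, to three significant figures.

W_net ≈ 4.24 kJ

Leg (i): W = PΔV = (721)(34.6 − 16.5) = 13050 J.
Leg (ii): W = 0.
Leg (iii): W = PᵢVᵢ ln(V_f/Vᵢ) = (11902) ln(16.5/34.6) = -8814 J.
W_net = 13050 − 8814 = 4236 J.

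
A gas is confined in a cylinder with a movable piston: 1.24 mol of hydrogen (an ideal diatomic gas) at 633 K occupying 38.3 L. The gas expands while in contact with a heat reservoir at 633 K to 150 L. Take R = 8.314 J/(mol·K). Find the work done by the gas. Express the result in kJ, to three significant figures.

Isothermal: W = nRT ln(V₂/V₁).
W = (1.24)(8.314)(633) × ln(150/38.3)
  = 6526 × 1.365
W_by_gas = 8909 J.

W ≈ 8.91 kJ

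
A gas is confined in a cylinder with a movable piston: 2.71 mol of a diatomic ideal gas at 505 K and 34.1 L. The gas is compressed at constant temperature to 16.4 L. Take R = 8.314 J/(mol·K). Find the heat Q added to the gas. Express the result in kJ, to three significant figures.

Q ≈ -8.33 kJ

Isothermal ⇒ ΔU = 0, so Q = W = nRT ln(V₂/V₁).
Q = (2.71)(8.314)(505) ln(16.4/34.1) = 11378 × -0.732 = -8329 J.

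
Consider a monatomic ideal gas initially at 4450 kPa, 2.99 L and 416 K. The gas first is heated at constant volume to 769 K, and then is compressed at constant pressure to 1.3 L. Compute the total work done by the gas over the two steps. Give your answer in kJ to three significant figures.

Step 1 (isochoric): W = 0 (constant volume).
After step 1: P = 8226 kPa (V unchanged).
Step 2 (isobaric): W = PΔV = (8226 kPa)(1.3 − 2.99 L) = -13902 J.
W_total = 0 − 13902 = -13902 J.

W_total ≈ -13.9 kJ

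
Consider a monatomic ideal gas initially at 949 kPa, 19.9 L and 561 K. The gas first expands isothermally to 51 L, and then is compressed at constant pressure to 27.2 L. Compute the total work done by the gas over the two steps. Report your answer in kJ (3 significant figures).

Step 1 (isothermal): W = P₁V₁ ln(V₂/V₁) = (18885) ln(51/19.9) = 17773 J.
After step 1: P = 370.3 kPa, V = 51 L, T = 561 K.
Step 2 (isobaric): W = PΔV = (370.3 kPa)(27.2 − 51 L) = -8813 J.
W_total = 17773 − 8813 = 8960 J.

W_total ≈ 8.96 kJ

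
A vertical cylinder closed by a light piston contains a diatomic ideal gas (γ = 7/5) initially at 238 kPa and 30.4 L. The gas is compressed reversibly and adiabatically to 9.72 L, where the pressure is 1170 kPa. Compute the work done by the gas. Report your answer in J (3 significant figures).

Adiabatic: W = (P₁V₁ − P₂V₂)/(γ − 1) with γ = 7/5.
P₁V₁ = 7235 J, P₂V₂ = 11372 J.
W = (7235 − 11372) / 0.4 = -10343 J.

W ≈ -10300 J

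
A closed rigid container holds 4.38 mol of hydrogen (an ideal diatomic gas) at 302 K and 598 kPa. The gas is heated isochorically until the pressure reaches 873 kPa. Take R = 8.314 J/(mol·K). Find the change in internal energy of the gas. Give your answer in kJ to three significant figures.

ΔU ≈ 12.6 kJ

Constant volume ⇒ W = 0, so Q = ΔU = nCᵥΔT with Cᵥ = 5R/2 = 20.79 J/(mol·K).
At constant V, T₂/T₁ = P₂/P₁ ⇒ ΔT = T₁(P₂/P₁ − 1) = 302·(873/598 − 1) = 138.9 K.
ΔU = (4.38)(20.79)(138.9) = 12643 J.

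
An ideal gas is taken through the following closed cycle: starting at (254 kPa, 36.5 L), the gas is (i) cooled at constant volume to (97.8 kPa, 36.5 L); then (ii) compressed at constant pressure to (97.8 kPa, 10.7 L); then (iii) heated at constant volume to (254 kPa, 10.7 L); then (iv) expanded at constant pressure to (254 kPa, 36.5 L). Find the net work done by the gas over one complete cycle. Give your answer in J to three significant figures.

W_net ≈ 4030 J

Constant-volume legs do no work.
W(ii) = (97.8)(10.7 − 36.5) = -2523 J; W(iv) = (254)(36.5 − 10.7) = 6553 J.
W_net = -2523 + 6553 = 4030 J (the clockwise enclosed area).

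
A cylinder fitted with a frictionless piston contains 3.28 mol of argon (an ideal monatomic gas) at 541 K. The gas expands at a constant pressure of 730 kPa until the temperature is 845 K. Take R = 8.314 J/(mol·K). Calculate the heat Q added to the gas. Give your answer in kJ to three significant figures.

Isobaric: W = nRΔT = (3.28)(8.314)(304) = 8290 J.
ΔU = nCᵥΔT with Cᵥ = 3R/2: ΔU = (3.28)(12.47)(304) = 12435 J.
Q = ΔU + W = 12435 + 8290 = 20725 J.

Q ≈ 20.7 kJ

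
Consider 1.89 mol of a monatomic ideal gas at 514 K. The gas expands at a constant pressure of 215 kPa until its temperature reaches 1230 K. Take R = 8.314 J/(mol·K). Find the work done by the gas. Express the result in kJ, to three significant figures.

Isobaric: W = P ΔV = nR ΔT.
W = (1.89)(8.314)(1230 − 514) = 11251 J.

W ≈ 11.3 kJ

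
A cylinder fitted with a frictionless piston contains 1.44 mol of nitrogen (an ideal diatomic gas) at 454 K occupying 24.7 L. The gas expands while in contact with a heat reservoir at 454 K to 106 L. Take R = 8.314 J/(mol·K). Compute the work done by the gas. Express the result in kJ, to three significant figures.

W ≈ 7.92 kJ

Isothermal: W = nRT ln(V₂/V₁).
W = (1.44)(8.314)(454) × ln(106/24.7)
  = 5435 × 1.457
W_by_gas = 7917 J.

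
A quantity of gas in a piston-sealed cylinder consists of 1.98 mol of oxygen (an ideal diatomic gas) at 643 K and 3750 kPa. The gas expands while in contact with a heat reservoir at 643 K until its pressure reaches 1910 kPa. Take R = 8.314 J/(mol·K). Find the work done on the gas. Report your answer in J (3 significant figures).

Isothermal process: W = nRT ln(V₂/V₁) = nRT ln(P₁/P₂).
W = (1.98)(8.314)(643) × ln(3750/1910)
  = 10585 × ln(1.963) = 10585 × 0.6747
W_by_gas = 7141 J; work on gas = −W_by = -7141 J.

W ≈ -7140 J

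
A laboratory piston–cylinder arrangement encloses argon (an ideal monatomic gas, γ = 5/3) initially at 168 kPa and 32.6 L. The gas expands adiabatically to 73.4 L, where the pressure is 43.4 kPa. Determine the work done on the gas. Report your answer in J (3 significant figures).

W ≈ -3440 J

Adiabatic: W = (P₁V₁ − P₂V₂)/(γ − 1) with γ = 5/3.
P₁V₁ = 5477 J, P₂V₂ = 3186 J.
W = (5477 − 3186) / 0.6667 = 3437 J.
Work on gas = −W_by = -3437 J.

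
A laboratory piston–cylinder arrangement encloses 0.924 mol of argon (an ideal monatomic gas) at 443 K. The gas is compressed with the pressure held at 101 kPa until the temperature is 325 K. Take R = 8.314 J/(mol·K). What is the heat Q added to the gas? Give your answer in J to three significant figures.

Q ≈ -2270 J

Isobaric: W = nRΔT = (0.924)(8.314)(-118) = -906.5 J.
ΔU = nCᵥΔT with Cᵥ = 3R/2: ΔU = (0.924)(12.47)(-118) = -1360 J.
Q = ΔU + W = -1360 − 906.5 = -2266 J.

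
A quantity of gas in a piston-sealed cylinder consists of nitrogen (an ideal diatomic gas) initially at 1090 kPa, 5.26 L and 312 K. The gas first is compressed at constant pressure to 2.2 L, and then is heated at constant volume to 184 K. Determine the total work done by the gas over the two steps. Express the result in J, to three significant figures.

W_total ≈ -3340 J

Step 1 (isobaric): W = PΔV = (1090 kPa)(2.2 − 5.26 L) = -3335 J.
Step 2 (isochoric): W = 0 (constant volume).
W_total = -3335 + 0 = -3335 J.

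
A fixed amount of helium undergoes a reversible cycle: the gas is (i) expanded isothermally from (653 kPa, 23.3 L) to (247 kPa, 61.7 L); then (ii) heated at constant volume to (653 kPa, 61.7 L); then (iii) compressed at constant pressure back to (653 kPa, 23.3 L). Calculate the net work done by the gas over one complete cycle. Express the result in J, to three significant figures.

Leg (i): W = PᵢVᵢ ln(V_f/Vᵢ) = (15215) ln(61.7/23.3) = 14817 J.
Leg (ii): W = 0.
Leg (iii): W = PΔV = (653)(23.3 − 61.7) = -25075 J.
W_net = 14817 − 25075 = -10258 J.

W_net ≈ -10300 J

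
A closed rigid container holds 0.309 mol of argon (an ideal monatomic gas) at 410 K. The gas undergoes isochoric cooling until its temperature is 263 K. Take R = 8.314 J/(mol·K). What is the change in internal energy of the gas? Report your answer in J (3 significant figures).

Constant volume ⇒ W = 0, so Q = ΔU = nCᵥΔT with Cᵥ = 3R/2 = 12.47 J/(mol·K).
ΔU = (0.309)(12.47)(263 − 410) = -566.5 J.

ΔU ≈ -566 J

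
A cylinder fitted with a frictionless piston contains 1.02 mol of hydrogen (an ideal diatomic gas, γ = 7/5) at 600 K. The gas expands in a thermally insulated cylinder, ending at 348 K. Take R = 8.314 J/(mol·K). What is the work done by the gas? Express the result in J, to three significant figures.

W ≈ 5340 J

Adiabatic ⇒ Q = 0, so W_by = −ΔU = nCᵥ(T₁ − T₂).
Cᵥ = 5R/2 = 20.79 J/(mol·K).
W = (1.02)(20.79)(600 − 348) = 5343 J.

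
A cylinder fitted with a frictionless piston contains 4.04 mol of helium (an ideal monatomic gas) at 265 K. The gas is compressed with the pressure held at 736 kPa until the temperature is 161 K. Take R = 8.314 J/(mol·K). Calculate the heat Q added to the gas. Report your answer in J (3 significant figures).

Isobaric: W = nRΔT = (4.04)(8.314)(-104) = -3493 J.
ΔU = nCᵥΔT with Cᵥ = 3R/2: ΔU = (4.04)(12.47)(-104) = -5240 J.
Q = ΔU + W = -5240 − 3493 = -8733 J.

Q ≈ -8730 J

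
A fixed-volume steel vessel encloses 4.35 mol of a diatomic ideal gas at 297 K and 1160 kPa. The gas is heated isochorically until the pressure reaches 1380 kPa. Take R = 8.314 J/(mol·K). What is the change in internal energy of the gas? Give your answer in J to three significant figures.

Constant volume ⇒ W = 0, so Q = ΔU = nCᵥΔT with Cᵥ = 5R/2 = 20.79 J/(mol·K).
At constant V, T₂/T₁ = P₂/P₁ ⇒ ΔT = T₁(P₂/P₁ − 1) = 297·(1380/1160 − 1) = 56.33 K.
ΔU = (4.35)(20.79)(56.33) = 5093 J.

ΔU ≈ 5090 J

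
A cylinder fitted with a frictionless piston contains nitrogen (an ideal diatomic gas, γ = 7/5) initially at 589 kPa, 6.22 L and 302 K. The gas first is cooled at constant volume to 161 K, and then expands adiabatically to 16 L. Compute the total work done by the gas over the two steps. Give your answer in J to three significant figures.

Step 1 (isochoric): W = 0 (constant volume).
After step 1: P = 314 kPa (V unchanged).
Step 2 (adiabatic): W = (P₁V₁ − P₂V₂)/(γ−1) = (1953 − 1338)/0.4 = 1537 J.
W_total = 0 + 1537 = 1537 J.

W_total ≈ 1540 J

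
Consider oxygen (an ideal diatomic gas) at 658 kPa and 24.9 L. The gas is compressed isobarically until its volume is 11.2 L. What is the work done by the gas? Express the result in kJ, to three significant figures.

Isobaric: W = P ΔV.
W = (658 kPa)(11.2 − 24.9 L) = (658)(-13.7) = -9015 J.

W ≈ -9.01 kJ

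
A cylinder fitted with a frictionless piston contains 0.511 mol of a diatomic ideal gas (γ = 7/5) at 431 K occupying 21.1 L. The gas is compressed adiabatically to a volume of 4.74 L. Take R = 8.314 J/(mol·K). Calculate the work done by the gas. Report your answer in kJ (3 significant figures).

W ≈ -3.74 kJ

Adiabatic: TV^(γ−1) = const with γ = 7/5.
T₂ = T₁ (V₁/V₂)^(γ−1) = 431 × (21.1/4.74)^0.4 = 431 × 1.817 = 783.2 K.
W_by = nCᵥ(T₁ − T₂) = (0.511)(20.79)(431 − 783.2) = -3741 J.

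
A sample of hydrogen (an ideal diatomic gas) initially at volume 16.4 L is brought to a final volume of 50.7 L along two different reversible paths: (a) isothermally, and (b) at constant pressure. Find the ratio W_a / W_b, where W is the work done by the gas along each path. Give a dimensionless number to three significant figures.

W_a / W_b ≈ 0.540

Path (a) isothermal: W = P₁V₁ ln(V₂/V₁) → W_a/(P₁V₁) = 1.129.
Path (b) isobaric: W = P₁(V₂ − V₁) → W_b/(P₁V₁) = 2.091.
W_a / W_b = 1.129 / 2.091 = 0.5396.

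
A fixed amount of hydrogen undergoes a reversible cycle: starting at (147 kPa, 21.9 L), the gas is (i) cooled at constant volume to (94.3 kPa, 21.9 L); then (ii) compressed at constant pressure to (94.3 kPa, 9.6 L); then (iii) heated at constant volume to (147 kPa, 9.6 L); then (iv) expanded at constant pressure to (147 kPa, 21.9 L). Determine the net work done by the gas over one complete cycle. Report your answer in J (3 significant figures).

W_net ≈ 648 J

Constant-volume legs do no work.
W(ii) = (94.3)(9.6 − 21.9) = -1160 J; W(iv) = (147)(21.9 − 9.6) = 1808 J.
W_net = -1160 + 1808 = 648.2 J (the clockwise enclosed area).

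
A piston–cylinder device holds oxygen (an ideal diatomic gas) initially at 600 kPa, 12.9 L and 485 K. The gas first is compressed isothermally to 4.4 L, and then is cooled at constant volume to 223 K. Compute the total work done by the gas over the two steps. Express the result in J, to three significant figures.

W_total ≈ -8330 J

Step 1 (isothermal): W = P₁V₁ ln(V₂/V₁) = (7740) ln(4.4/12.9) = -8325 J.
Step 2 (isochoric): W = 0 (constant volume).
W_total = -8325 + 0 = -8325 J.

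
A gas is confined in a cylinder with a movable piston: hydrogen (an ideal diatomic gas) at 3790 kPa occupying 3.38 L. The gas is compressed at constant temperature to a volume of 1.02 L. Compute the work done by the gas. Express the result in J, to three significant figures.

W ≈ -15300 J

Isothermal: W = nRT ln(V₂/V₁) = P₁V₁ ln(V₂/V₁).
P₁V₁ = (3790 kPa)(3.38 L) = 12810 J.
W = 12810 × ln(1.02/3.38) = 12810 × -1.198
W_by_gas = -15348 J.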